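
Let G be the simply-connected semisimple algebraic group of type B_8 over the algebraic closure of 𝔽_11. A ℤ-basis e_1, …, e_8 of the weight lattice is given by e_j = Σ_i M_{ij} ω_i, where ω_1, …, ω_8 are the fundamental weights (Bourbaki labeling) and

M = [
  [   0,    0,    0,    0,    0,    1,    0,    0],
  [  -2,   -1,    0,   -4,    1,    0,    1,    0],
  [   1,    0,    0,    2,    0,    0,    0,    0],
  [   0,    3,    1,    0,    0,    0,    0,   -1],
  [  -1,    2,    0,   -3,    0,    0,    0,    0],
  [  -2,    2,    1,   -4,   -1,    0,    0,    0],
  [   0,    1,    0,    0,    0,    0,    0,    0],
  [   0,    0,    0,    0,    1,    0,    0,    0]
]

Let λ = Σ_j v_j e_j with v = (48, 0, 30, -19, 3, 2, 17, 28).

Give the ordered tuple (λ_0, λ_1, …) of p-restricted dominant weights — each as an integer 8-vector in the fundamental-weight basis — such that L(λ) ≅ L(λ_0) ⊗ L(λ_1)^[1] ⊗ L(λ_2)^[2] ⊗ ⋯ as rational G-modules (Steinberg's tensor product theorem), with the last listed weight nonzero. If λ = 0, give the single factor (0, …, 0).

((2, 0, 10, 2, 9, 7, 0, 3),)

Change of basis e → ω: c = M·v where v = (48, 0, 30, -19, 3, 2, 17, 28):
  c_1 = (0)·(48) + (0)·(0) + (0)·(30) + (0)·(-19) + (0)·(3) + (1)·(2) + (0)·(17) + (0)·(28) = 2
  c_2 = (-2)·(48) + (-1)·(0) + (0)·(30) + (-4)·(-19) + (1)·(3) + (0)·(2) + (1)·(17) + (0)·(28) = 0
  c_3 = (1)·(48) + (0)·(0) + (0)·(30) + (2)·(-19) + (0)·(3) + (0)·(2) + (0)·(17) + (0)·(28) = 10
  c_4 = (0)·(48) + (3)·(0) + (1)·(30) + (0)·(-19) + (0)·(3) + (0)·(2) + (0)·(17) + (-1)·(28) = 2
  c_5 = (-1)·(48) + (2)·(0) + (0)·(30) + (-3)·(-19) + (0)·(3) + (0)·(2) + (0)·(17) + (0)·(28) = 9
  c_6 = (-2)·(48) + (2)·(0) + (1)·(30) + (-4)·(-19) + (-1)·(3) + (0)·(2) + (0)·(17) + (0)·(28) = 7
  c_7 = (0)·(48) + (1)·(0) + (0)·(30) + (0)·(-19) + (0)·(3) + (0)·(2) + (0)·(17) + (0)·(28) = 0
  c_8 = (0)·(48) + (0)·(0) + (0)·(30) + (0)·(-19) + (1)·(3) + (0)·(2) + (0)·(17) + (0)·(28) = 3
Expand coordinatewise in base 11:
  c_1 = 2 = 2·11^0
  c_2 = 0
  c_3 = 10 = 10·11^0
  c_4 = 2 = 2·11^0
  c_5 = 9 = 9·11^0
  c_6 = 7 = 7·11^0
  c_7 = 0
  c_8 = 3 = 3·11^0
p-restricted factor λ_0 = (2, 0, 10, 2, 9, 7, 0, 3)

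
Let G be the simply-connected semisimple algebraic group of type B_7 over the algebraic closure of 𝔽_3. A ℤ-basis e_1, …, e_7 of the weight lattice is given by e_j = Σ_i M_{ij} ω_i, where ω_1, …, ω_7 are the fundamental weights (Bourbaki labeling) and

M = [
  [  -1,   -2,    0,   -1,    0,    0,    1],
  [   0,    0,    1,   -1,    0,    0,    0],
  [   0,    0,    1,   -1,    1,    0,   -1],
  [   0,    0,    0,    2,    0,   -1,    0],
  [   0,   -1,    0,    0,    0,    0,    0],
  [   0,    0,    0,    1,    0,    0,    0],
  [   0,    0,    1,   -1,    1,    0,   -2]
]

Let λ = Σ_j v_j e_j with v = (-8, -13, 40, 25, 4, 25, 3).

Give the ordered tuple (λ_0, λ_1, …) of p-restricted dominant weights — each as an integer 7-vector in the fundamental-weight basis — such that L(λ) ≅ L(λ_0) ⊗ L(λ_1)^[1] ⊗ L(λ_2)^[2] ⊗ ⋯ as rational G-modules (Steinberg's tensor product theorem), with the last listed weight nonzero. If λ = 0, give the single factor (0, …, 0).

((0, 0, 1, 1, 1, 1, 1), (1, 2, 2, 2, 1, 2, 1), (1, 1, 1, 2, 1, 2, 1))

In the fundamental-weight basis, λ has coordinates c = M·v (v = (-8, -13, 40, 25, 4, 25, 3)):
  c_1 = (-1)·(-8) + (-2)·(-13) + (0)·(40) + (-1)·(25) + (0)·(4) + (0)·(25) + (1)·(3) = 12
  c_2 = (0)·(-8) + (0)·(-13) + (1)·(40) + (-1)·(25) + (0)·(4) + (0)·(25) + (0)·(3) = 15
  c_3 = (0)·(-8) + (0)·(-13) + (1)·(40) + (-1)·(25) + (1)·(4) + (0)·(25) + (-1)·(3) = 16
  c_4 = (0)·(-8) + (0)·(-13) + (0)·(40) + (2)·(25) + (0)·(4) + (-1)·(25) + (0)·(3) = 25
  c_5 = (0)·(-8) + (-1)·(-13) + (0)·(40) + (0)·(25) + (0)·(4) + (0)·(25) + (0)·(3) = 13
  c_6 = (0)·(-8) + (0)·(-13) + (0)·(40) + (1)·(25) + (0)·(4) + (0)·(25) + (0)·(3) = 25
  c_7 = (0)·(-8) + (0)·(-13) + (1)·(40) + (-1)·(25) + (1)·(4) + (0)·(25) + (-2)·(3) = 13
p = 3; digits c_i = Σ_j d_{ij}·3^j, 0 ≤ d_{ij} < 3:
  c_1 = 12 = 0·3^0 + 1·3^1 + 1·3^2
  c_2 = 15 = 0·3^0 + 2·3^1 + 1·3^2
  c_3 = 16 = 1·3^0 + 2·3^1 + 1·3^2
  c_4 = 25 = 1·3^0 + 2·3^1 + 2·3^2
  c_5 = 13 = 1·3^0 + 1·3^1 + 1·3^2
  c_6 = 25 = 1·3^0 + 2·3^1 + 2·3^2
  c_7 = 13 = 1·3^0 + 1·3^1 + 1·3^2
Factor λ_0 = (0, 0, 1, 1, 1, 1, 1)
Factor λ_1 = (1, 2, 2, 2, 1, 2, 1)
Factor λ_2 = (1, 1, 1, 2, 1, 2, 1)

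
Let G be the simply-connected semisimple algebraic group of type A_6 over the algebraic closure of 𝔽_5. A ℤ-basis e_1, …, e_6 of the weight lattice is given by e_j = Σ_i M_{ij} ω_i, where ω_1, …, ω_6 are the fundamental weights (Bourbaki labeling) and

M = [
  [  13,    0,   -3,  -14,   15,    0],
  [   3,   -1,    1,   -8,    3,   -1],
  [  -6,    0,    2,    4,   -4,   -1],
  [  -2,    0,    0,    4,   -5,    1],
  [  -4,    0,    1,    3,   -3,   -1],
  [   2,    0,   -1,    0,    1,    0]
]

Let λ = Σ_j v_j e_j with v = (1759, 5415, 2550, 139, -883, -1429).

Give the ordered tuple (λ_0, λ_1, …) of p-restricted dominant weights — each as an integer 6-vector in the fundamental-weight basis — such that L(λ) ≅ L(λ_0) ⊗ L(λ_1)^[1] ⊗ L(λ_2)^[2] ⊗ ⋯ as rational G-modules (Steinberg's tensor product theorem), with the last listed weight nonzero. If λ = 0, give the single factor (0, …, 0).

Change of basis e → ω: c = M·v where v = (1759, 5415, 2550, 139, -883, -1429):
  c_1 = (13)·(1759) + (0)·(5415) + (-3)·(2550) + (-14)·(139) + (15)·(-883) + (0)·(-1429) = 26
  c_2 = (3)·(1759) + (-1)·(5415) + (1)·(2550) + (-8)·(139) + (3)·(-883) + (-1)·(-1429) = 80
  c_3 = (-6)·(1759) + (0)·(5415) + (2)·(2550) + (4)·(139) + (-4)·(-883) + (-1)·(-1429) = 63
  c_4 = (-2)·(1759) + (0)·(5415) + (0)·(2550) + (4)·(139) + (-5)·(-883) + (1)·(-1429) = 24
  c_5 = (-4)·(1759) + (0)·(5415) + (1)·(2550) + (3)·(139) + (-3)·(-883) + (-1)·(-1429) = 9
  c_6 = (2)·(1759) + (0)·(5415) + (-1)·(2550) + (0)·(139) + (1)·(-883) + (0)·(-1429) = 85
Base-5 expansion of each c_i:
  c_1 = 26 = 1·5^0 + 0·5^1 + 1·5^2
  c_2 = 80 = 0·5^0 + 1·5^1 + 3·5^2
  c_3 = 63 = 3·5^0 + 2·5^1 + 2·5^2
  c_4 = 24 = 4·5^0 + 4·5^1
  c_5 = 9 = 4·5^0 + 1·5^1
  c_6 = 85 = 0·5^0 + 2·5^1 + 3·5^2
Factor λ_0 = (1, 0, 3, 4, 4, 0)
Factor λ_1 = (0, 1, 2, 4, 1, 2)
Factor λ_2 = (1, 3, 2, 0, 0, 3)

((1, 0, 3, 4, 4, 0), (0, 1, 2, 4, 1, 2), (1, 3, 2, 0, 0, 3))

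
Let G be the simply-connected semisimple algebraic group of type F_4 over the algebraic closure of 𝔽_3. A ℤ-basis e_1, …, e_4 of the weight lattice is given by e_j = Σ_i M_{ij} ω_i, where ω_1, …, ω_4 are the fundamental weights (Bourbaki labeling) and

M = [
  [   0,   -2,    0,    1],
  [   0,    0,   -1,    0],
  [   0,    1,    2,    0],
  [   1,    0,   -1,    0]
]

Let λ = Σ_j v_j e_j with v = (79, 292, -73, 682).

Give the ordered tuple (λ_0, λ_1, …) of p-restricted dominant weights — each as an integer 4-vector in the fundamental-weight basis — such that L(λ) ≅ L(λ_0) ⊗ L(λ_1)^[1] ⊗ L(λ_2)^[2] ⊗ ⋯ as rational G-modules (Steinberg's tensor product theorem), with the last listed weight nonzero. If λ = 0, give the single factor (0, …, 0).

((2, 1, 2, 2), (2, 0, 0, 2), (1, 2, 1, 1), (0, 2, 2, 2), (1, 0, 1, 1))

In the fundamental-weight basis, λ has coordinates c = M·v (v = (79, 292, -73, 682)):
  c_1 = 0·79 + (-2)·(292) + (0)·(-73) + 1·682 = 98
  c_2 = 0·79 + 0·292 + (-1)·(-73) + 0·682 = 73
  c_3 = 0·79 + 1·292 + (2)·(-73) + 0·682 = 146
  c_4 = 1·79 + 0·292 + (-1)·(-73) + 0·682 = 152
p = 3; digits c_i = Σ_j d_{ij}·3^j, 0 ≤ d_{ij} < 3:
  c_1 = 98 = 2·3^0 + 2·3^1 + 1·3^2 + 0·3^3 + 1·3^4
  c_2 = 73 = 1·3^0 + 0·3^1 + 2·3^2 + 2·3^3
  c_3 = 146 = 2·3^0 + 0·3^1 + 1·3^2 + 2·3^3 + 1·3^4
  c_4 = 152 = 2·3^0 + 2·3^1 + 1·3^2 + 2·3^3 + 1·3^4
p-restricted factor λ_0 = (2, 1, 2, 2)
p-restricted factor λ_1 = (2, 0, 0, 2)
p-restricted factor λ_2 = (1, 2, 1, 1)
p-restricted factor λ_3 = (0, 2, 2, 2)
p-restricted factor λ_4 = (1, 0, 1, 1)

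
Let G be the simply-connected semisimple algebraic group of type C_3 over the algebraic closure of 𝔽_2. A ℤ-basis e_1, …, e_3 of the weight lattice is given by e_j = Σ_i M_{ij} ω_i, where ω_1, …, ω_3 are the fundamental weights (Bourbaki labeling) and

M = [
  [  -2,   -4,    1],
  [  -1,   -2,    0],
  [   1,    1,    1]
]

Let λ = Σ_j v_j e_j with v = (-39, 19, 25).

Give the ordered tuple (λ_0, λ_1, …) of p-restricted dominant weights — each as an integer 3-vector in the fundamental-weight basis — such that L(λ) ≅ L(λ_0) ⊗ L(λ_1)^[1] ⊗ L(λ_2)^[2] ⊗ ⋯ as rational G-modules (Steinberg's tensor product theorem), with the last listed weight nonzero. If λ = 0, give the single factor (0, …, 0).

((1, 1, 1), (1, 0, 0), (0, 0, 1), (1, 0, 0), (1, 0, 0))

In the fundamental-weight basis, λ has coordinates c = M·v (v = (-39, 19, 25)):
  c_1 = (-2)·(-39) + (-4)·(19) + (1)·(25) = 27
  c_2 = (-1)·(-39) + (-2)·(19) + (0)·(25) = 1
  c_3 = (1)·(-39) + (1)·(19) + (1)·(25) = 5
Expand coordinatewise in base 2:
  c_1 = 27 = 1·2^0 + 1·2^1 + 0·2^2 + 1·2^3 + 1·2^4
  c_2 = 1 = 1·2^0
  c_3 = 5 = 1·2^0 + 0·2^1 + 1·2^2
λ_0 = (1, 1, 1)
λ_1 = (1, 0, 0)
λ_2 = (0, 0, 1)
λ_3 = (1, 0, 0)
λ_4 = (1, 0, 0)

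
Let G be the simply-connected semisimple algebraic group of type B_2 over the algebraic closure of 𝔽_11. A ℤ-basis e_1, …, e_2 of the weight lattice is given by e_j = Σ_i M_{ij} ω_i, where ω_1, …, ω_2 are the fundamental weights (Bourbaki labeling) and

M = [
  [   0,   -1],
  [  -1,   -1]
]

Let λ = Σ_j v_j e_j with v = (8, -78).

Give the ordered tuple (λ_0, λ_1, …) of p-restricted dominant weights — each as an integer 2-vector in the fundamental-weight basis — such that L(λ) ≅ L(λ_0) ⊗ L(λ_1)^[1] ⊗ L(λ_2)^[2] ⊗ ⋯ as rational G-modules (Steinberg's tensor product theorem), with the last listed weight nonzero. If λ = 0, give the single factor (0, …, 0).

((1, 4), (7, 6))

ω-coordinates c = M·v, v = (8, -78):
  c_1 = 0*8 + -1*-78 = 78
  c_2 = -1*8 + -1*-78 = 70
Expand coordinatewise in base 11:
  c_1 = 78 = 1·11^0 + 7·11^1
  c_2 = 70 = 4·11^0 + 6·11^1
Factor λ_0 = (1, 4)
Factor λ_1 = (7, 6)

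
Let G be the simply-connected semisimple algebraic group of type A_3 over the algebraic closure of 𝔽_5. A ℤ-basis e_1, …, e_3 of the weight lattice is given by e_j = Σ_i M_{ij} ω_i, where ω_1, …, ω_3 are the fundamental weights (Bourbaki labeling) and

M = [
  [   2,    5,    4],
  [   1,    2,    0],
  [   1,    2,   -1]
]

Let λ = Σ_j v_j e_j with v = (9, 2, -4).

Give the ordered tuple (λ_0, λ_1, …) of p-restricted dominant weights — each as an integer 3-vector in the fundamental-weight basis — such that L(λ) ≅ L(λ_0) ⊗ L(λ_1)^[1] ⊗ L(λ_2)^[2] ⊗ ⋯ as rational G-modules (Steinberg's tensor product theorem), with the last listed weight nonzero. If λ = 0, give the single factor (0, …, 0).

ω-coordinates c = M·v, v = (9, 2, -4):
  c_1 = 2·9 + 5·2 + (4)·(-4) = 12
  c_2 = 1·9 + 2·2 + (0)·(-4) = 13
  c_3 = 1·9 + 2·2 + (-1)·(-4) = 17
Expand coordinatewise in base 5:
  c_1 = 12 = 2·5^0 + 2·5^1
  c_2 = 13 = 3·5^0 + 2·5^1
  c_3 = 17 = 2·5^0 + 3·5^1
Factor λ_0 = (2, 3, 2)
Factor λ_1 = (2, 2, 3)

((2, 3, 2), (2, 2, 3))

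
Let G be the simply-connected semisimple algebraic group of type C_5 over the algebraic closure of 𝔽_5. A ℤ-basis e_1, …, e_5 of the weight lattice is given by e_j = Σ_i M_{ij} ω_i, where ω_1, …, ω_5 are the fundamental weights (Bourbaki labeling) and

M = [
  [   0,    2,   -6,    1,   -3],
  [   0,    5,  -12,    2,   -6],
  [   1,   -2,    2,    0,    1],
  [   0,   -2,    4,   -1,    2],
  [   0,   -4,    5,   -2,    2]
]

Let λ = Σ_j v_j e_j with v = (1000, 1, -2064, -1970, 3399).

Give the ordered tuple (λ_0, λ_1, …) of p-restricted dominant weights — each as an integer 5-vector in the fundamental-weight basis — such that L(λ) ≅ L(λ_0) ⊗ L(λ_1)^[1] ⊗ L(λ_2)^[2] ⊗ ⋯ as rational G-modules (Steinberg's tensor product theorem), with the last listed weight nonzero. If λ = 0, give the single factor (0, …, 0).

((4, 4, 4, 0, 4), (3, 2, 3, 2, 2), (3, 2, 0, 0, 1), (1, 3, 2, 4, 3))

ω-coordinates c = M·v, v = (1000, 1, -2064, -1970, 3399):
  c_1 = 0*1000 + 2*1 + -6*-2064 + 1*-1970 + -3*3399 = 219
  c_2 = 0*1000 + 5*1 + -12*-2064 + 2*-1970 + -6*3399 = 439
  c_3 = 1*1000 + -2*1 + 2*-2064 + 0*-1970 + 1*3399 = 269
  c_4 = 0*1000 + -2*1 + 4*-2064 + -1*-1970 + 2*3399 = 510
  c_5 = 0*1000 + -4*1 + 5*-2064 + -2*-1970 + 2*3399 = 414
p = 5; digits c_i = Σ_j d_{ij}·5^j, 0 ≤ d_{ij} < 5:
  c_1 = 219 = 4·5^0 + 3·5^1 + 3·5^2 + 1·5^3
  c_2 = 439 = 4·5^0 + 2·5^1 + 2·5^2 + 3·5^3
  c_3 = 269 = 4·5^0 + 3·5^1 + 0·5^2 + 2·5^3
  c_4 = 510 = 0·5^0 + 2·5^1 + 0·5^2 + 4·5^3
  c_5 = 414 = 4·5^0 + 2·5^1 + 1·5^2 + 3·5^3
Factor λ_0 = (4, 4, 4, 0, 4)
Factor λ_1 = (3, 2, 3, 2, 2)
Factor λ_2 = (3, 2, 0, 0, 1)
Factor λ_3 = (1, 3, 2, 4, 3)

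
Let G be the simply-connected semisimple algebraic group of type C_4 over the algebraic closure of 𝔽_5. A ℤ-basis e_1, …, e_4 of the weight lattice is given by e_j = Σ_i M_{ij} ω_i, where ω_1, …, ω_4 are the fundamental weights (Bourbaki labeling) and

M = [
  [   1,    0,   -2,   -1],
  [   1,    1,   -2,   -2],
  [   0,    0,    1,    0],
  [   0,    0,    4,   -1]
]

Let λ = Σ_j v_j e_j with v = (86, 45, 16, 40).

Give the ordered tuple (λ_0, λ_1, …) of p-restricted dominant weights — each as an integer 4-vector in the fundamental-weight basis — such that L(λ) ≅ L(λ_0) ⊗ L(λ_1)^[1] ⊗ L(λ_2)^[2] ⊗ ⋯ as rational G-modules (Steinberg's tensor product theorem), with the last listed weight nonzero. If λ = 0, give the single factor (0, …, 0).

((4, 4, 1, 4), (2, 3, 3, 4))

ω-coordinates c = M·v, v = (86, 45, 16, 40):
  c_1 = 1*86 + 0*45 + -2*16 + -1*40 = 14
  c_2 = 1*86 + 1*45 + -2*16 + -2*40 = 19
  c_3 = 0*86 + 0*45 + 1*16 + 0*40 = 16
  c_4 = 0*86 + 0*45 + 4*16 + -1*40 = 24
Expand coordinatewise in base 5:
  c_1 = 14 = 4·5^0 + 2·5^1
  c_2 = 19 = 4·5^0 + 3·5^1
  c_3 = 16 = 1·5^0 + 3·5^1
  c_4 = 24 = 4·5^0 + 4·5^1
Factor λ_0 = (4, 4, 1, 4)
Factor λ_1 = (2, 3, 3, 4)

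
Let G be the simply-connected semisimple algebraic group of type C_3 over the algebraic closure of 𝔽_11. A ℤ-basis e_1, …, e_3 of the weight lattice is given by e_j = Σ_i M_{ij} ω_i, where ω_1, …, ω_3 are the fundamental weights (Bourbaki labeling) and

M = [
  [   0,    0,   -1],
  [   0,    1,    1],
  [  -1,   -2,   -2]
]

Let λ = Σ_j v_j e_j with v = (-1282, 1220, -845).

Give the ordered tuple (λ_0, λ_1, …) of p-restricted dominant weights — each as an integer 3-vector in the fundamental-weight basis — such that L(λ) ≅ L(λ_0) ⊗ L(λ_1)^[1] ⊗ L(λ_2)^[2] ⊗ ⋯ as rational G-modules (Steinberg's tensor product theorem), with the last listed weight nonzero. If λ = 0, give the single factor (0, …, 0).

((9, 1, 4), (10, 1, 4), (6, 3, 4))

Compute c_i = Σ_j M_{ij} v_j with v = (-1282, 1220, -845):
  c_1 = 0*-1282 + 0*1220 + -1*-845 = 845
  c_2 = 0*-1282 + 1*1220 + 1*-845 = 375
  c_3 = -1*-1282 + -2*1220 + -2*-845 = 532
Expand coordinatewise in base 11:
  c_1 = 845 = 9·11^0 + 10·11^1 + 6·11^2
  c_2 = 375 = 1·11^0 + 1·11^1 + 3·11^2
  c_3 = 532 = 4·11^0 + 4·11^1 + 4·11^2
λ_0 = (9, 1, 4)
λ_1 = (10, 1, 4)
λ_2 = (6, 3, 4)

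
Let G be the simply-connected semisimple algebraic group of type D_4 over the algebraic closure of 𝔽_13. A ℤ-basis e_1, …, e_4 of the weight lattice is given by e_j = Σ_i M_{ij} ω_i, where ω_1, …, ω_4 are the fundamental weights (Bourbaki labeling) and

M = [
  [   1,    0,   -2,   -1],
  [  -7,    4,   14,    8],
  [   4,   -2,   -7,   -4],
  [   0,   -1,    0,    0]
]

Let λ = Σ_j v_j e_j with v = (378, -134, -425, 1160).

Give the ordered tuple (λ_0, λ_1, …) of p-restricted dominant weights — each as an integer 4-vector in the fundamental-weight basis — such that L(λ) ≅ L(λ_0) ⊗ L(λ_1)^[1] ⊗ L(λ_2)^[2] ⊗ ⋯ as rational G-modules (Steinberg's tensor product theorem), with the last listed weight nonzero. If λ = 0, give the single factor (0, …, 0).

((3, 5, 11, 4), (5, 11, 8, 10))

ω-coordinates c = M·v, v = (378, -134, -425, 1160):
  c_1 = (1)·(378) + (0)·(-134) + (-2)·(-425) + (-1)·(1160) = 68
  c_2 = (-7)·(378) + (4)·(-134) + (14)·(-425) + (8)·(1160) = 148
  c_3 = (4)·(378) + (-2)·(-134) + (-7)·(-425) + (-4)·(1160) = 115
  c_4 = (0)·(378) + (-1)·(-134) + (0)·(-425) + (0)·(1160) = 134
Writing each c_i in base p = 13:
  c_1 = 68 = 3·13^0 + 5·13^1
  c_2 = 148 = 5·13^0 + 11·13^1
  c_3 = 115 = 11·13^0 + 8·13^1
  c_4 = 134 = 4·13^0 + 10·13^1
Factor λ_0 = (3, 5, 11, 4)
Factor λ_1 = (5, 11, 8, 10)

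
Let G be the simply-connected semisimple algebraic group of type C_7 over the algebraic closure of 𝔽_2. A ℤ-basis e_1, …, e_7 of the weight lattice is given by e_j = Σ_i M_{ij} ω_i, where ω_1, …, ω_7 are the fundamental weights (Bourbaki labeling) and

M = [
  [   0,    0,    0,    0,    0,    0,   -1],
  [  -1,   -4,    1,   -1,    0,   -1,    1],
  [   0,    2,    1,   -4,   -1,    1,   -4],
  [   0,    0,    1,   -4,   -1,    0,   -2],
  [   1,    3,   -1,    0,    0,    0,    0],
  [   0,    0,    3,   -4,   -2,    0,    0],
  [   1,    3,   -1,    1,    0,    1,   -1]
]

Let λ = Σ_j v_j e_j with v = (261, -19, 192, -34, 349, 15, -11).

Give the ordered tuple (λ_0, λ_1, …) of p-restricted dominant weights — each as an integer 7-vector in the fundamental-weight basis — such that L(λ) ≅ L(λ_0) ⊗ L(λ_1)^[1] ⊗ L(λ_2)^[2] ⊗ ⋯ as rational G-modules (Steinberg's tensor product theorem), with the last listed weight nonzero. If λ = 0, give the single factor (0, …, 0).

ω-coordinates c = M·v, v = (261, -19, 192, -34, 349, 15, -11):
  c_1 = 0*261 + 0*-19 + 0*192 + 0*-34 + 0*349 + 0*15 + -1*-11 = 11
  c_2 = -1*261 + -4*-19 + 1*192 + -1*-34 + 0*349 + -1*15 + 1*-11 = 15
  c_3 = 0*261 + 2*-19 + 1*192 + -4*-34 + -1*349 + 1*15 + -4*-11 = 0
  c_4 = 0*261 + 0*-19 + 1*192 + -4*-34 + -1*349 + 0*15 + -2*-11 = 1
  c_5 = 1*261 + 3*-19 + -1*192 + 0*-34 + 0*349 + 0*15 + 0*-11 = 12
  c_6 = 0*261 + 0*-19 + 3*192 + -4*-34 + -2*349 + 0*15 + 0*-11 = 14
  c_7 = 1*261 + 3*-19 + -1*192 + 1*-34 + 0*349 + 1*15 + -1*-11 = 4
Expand coordinatewise in base 2:
  c_1 = 11 = 1·2^0 + 1·2^1 + 0·2^2 + 1·2^3
  c_2 = 15 = 1·2^0 + 1·2^1 + 1·2^2 + 1·2^3
  c_3 = 0
  c_4 = 1 = 1·2^0
  c_5 = 12 = 0·2^0 + 0·2^1 + 1·2^2 + 1·2^3
  c_6 = 14 = 0·2^0 + 1·2^1 + 1·2^2 + 1·2^3
  c_7 = 4 = 0·2^0 + 0·2^1 + 1·2^2
p-restricted factor λ_0 = (1, 1, 0, 1, 0, 0, 0)
p-restricted factor λ_1 = (1, 1, 0, 0, 0, 1, 0)
p-restricted factor λ_2 = (0, 1, 0, 0, 1, 1, 1)
p-restricted factor λ_3 = (1, 1, 0, 0, 1, 1, 0)

((1, 1, 0, 1, 0, 0, 0), (1, 1, 0, 0, 0, 1, 0), (0, 1, 0, 0, 1, 1, 1), (1, 1, 0, 0, 1, 1, 0))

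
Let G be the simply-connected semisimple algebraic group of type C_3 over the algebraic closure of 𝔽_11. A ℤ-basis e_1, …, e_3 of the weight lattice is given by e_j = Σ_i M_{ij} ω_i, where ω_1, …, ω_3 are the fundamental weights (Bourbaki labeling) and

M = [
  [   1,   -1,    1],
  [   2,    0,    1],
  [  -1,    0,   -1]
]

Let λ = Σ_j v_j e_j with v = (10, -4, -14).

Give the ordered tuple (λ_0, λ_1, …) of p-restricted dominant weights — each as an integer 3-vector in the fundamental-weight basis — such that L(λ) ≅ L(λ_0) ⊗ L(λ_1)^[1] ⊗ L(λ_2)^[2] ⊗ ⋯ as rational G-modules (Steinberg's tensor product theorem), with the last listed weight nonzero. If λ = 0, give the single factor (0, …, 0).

((0, 6, 4),)

ω-coordinates c = M·v, v = (10, -4, -14):
  c_1 = 1·10 + (-1)·(-4) + (1)·(-14) = 0
  c_2 = 2·10 + (0)·(-4) + (1)·(-14) = 6
  c_3 = (-1)·(10) + (0)·(-4) + (-1)·(-14) = 4
Writing each c_i in base p = 11:
  c_1 = 0
  c_2 = 6 = 6·11^0
  c_3 = 4 = 4·11^0
Factor λ_0 = (0, 6, 4)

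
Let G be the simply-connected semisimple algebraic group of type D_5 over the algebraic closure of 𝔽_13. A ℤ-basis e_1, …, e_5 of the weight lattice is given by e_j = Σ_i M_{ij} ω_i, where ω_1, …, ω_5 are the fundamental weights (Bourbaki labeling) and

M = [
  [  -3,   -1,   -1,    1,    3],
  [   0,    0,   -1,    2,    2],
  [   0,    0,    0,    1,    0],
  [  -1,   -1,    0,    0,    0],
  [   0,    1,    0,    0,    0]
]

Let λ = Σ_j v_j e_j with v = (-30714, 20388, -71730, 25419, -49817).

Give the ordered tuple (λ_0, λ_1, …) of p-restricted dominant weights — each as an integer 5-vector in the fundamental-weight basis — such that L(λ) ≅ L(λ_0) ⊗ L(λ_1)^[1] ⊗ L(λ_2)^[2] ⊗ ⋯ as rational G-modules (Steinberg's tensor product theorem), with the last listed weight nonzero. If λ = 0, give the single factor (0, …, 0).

ω-coordinates c = M·v, v = (-30714, 20388, -71730, 25419, -49817):
  c_1 = (-3)·(-30714) + (-1)·(20388) + (-1)·(-71730) + (1)·(25419) + (3)·(-49817) = 19452
  c_2 = (0)·(-30714) + (0)·(20388) + (-1)·(-71730) + (2)·(25419) + (2)·(-49817) = 22934
  c_3 = (0)·(-30714) + (0)·(20388) + (0)·(-71730) + (1)·(25419) + (0)·(-49817) = 25419
  c_4 = (-1)·(-30714) + (-1)·(20388) + (0)·(-71730) + (0)·(25419) + (0)·(-49817) = 10326
  c_5 = (0)·(-30714) + (1)·(20388) + (0)·(-71730) + (0)·(25419) + (0)·(-49817) = 20388
Writing each c_i in base p = 13:
  c_1 = 19452 = 4·13^0 + 1·13^1 + 11·13^2 + 8·13^3
  c_2 = 22934 = 2·13^0 + 9·13^1 + 5·13^2 + 10·13^3
  c_3 = 25419 = 4·13^0 + 5·13^1 + 7·13^2 + 11·13^3
  c_4 = 10326 = 4·13^0 + 1·13^1 + 9·13^2 + 4·13^3
  c_5 = 20388 = 4·13^0 + 8·13^1 + 3·13^2 + 9·13^3
λ_0 = (4, 2, 4, 4, 4)
λ_1 = (1, 9, 5, 1, 8)
λ_2 = (11, 5, 7, 9, 3)
λ_3 = (8, 10, 11, 4, 9)

((4, 2, 4, 4, 4), (1, 9, 5, 1, 8), (11, 5, 7, 9, 3), (8, 10, 11, 4, 9))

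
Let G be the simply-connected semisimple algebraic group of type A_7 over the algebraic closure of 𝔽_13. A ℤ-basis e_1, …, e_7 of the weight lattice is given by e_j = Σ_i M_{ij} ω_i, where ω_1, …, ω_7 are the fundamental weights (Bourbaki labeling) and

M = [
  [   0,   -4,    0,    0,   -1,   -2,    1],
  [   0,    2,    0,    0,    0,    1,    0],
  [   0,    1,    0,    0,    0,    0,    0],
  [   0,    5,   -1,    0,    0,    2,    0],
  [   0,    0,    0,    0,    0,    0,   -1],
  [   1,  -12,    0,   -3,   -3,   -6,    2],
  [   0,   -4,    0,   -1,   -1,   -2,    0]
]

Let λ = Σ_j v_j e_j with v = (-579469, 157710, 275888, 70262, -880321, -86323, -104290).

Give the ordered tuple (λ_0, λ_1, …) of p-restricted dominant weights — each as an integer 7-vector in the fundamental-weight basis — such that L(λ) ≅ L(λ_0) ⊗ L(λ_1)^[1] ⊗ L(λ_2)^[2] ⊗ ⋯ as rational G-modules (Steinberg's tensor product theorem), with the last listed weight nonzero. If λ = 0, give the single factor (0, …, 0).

Change of basis e → ω: c = M·v where v = (-579469, 157710, 275888, 70262, -880321, -86323, -104290):
  c_1 = 0*-579469 + -4*157710 + 0*275888 + 0*70262 + -1*-880321 + -2*-86323 + 1*-104290 = 317837
  c_2 = 0*-579469 + 2*157710 + 0*275888 + 0*70262 + 0*-880321 + 1*-86323 + 0*-104290 = 229097
  c_3 = 0*-579469 + 1*157710 + 0*275888 + 0*70262 + 0*-880321 + 0*-86323 + 0*-104290 = 157710
  c_4 = 0*-579469 + 5*157710 + -1*275888 + 0*70262 + 0*-880321 + 2*-86323 + 0*-104290 = 340016
  c_5 = 0*-579469 + 0*157710 + 0*275888 + 0*70262 + 0*-880321 + 0*-86323 + -1*-104290 = 104290
  c_6 = 1*-579469 + -12*157710 + 0*275888 + -3*70262 + -3*-880321 + -6*-86323 + 2*-104290 = 267546
  c_7 = 0*-579469 + -4*157710 + 0*275888 + -1*70262 + -1*-880321 + -2*-86323 + 0*-104290 = 351865
Writing each c_i in base p = 13:
  c_1 = 317837 = 0·13^0 + 9·13^1 + 8·13^2 + 1·13^3 + 11·13^4
  c_2 = 229097 = 11·13^0 + 7·13^1 + 3·13^2 + 0·13^3 + 8·13^4
  c_3 = 157710 = 7·13^0 + 2·13^1 + 10·13^2 + 6·13^3 + 5·13^4
  c_4 = 340016 = 1·13^0 + 12·13^1 + 9·13^2 + 11·13^3 + 11·13^4
  c_5 = 104290 = 4·13^0 + 1·13^1 + 6·13^2 + 8·13^3 + 3·13^4
  c_6 = 267546 = 6·13^0 + 1·13^1 + 10·13^2 + 4·13^3 + 9·13^4
  c_7 = 351865 = 7·13^0 + 0·13^1 + 2·13^2 + 4·13^3 + 12·13^4
λ_0 = (0, 11, 7, 1, 4, 6, 7)
λ_1 = (9, 7, 2, 12, 1, 1, 0)
λ_2 = (8, 3, 10, 9, 6, 10, 2)
λ_3 = (1, 0, 6, 11, 8, 4, 4)
λ_4 = (11, 8, 5, 11, 3, 9, 12)

((0, 11, 7, 1, 4, 6, 7), (9, 7, 2, 12, 1, 1, 0), (8, 3, 10, 9, 6, 10, 2), (1, 0, 6, 11, 8, 4, 4), (11, 8, 5, 11, 3, 9, 12))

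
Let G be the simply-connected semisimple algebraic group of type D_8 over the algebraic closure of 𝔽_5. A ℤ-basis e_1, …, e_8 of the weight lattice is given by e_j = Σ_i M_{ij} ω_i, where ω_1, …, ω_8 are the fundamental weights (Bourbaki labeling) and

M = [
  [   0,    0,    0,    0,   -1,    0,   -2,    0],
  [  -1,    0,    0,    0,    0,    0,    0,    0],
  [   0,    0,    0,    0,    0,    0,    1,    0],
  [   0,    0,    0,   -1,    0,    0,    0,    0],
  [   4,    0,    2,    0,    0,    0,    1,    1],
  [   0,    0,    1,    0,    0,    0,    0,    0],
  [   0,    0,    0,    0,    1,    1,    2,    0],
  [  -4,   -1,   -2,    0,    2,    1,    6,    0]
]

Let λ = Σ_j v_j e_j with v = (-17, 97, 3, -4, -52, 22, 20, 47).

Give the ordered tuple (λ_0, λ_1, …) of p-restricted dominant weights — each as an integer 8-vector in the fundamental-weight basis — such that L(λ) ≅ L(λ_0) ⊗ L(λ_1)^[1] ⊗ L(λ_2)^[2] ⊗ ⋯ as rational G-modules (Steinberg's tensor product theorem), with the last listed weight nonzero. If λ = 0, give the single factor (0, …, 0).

Compute c_i = Σ_j M_{ij} v_j with v = (-17, 97, 3, -4, -52, 22, 20, 47):
  c_1 = 0*-17 + 0*97 + 0*3 + 0*-4 + -1*-52 + 0*22 + -2*20 + 0*47 = 12
  c_2 = -1*-17 + 0*97 + 0*3 + 0*-4 + 0*-52 + 0*22 + 0*20 + 0*47 = 17
  c_3 = 0*-17 + 0*97 + 0*3 + 0*-4 + 0*-52 + 0*22 + 1*20 + 0*47 = 20
  c_4 = 0*-17 + 0*97 + 0*3 + -1*-4 + 0*-52 + 0*22 + 0*20 + 0*47 = 4
  c_5 = 4*-17 + 0*97 + 2*3 + 0*-4 + 0*-52 + 0*22 + 1*20 + 1*47 = 5
  c_6 = 0*-17 + 0*97 + 1*3 + 0*-4 + 0*-52 + 0*22 + 0*20 + 0*47 = 3
  c_7 = 0*-17 + 0*97 + 0*3 + 0*-4 + 1*-52 + 1*22 + 2*20 + 0*47 = 10
  c_8 = -4*-17 + -1*97 + -2*3 + 0*-4 + 2*-52 + 1*22 + 6*20 + 0*47 = 3
Base-5 expansion of each c_i:
  c_1 = 12 = 2·5^0 + 2·5^1
  c_2 = 17 = 2·5^0 + 3·5^1
  c_3 = 20 = 0·5^0 + 4·5^1
  c_4 = 4 = 4·5^0
  c_5 = 5 = 0·5^0 + 1·5^1
  c_6 = 3 = 3·5^0
  c_7 = 10 = 0·5^0 + 2·5^1
  c_8 = 3 = 3·5^0
Factor λ_0 = (2, 2, 0, 4, 0, 3, 0, 3)
Factor λ_1 = (2, 3, 4, 0, 1, 0, 2, 0)

((2, 2, 0, 4, 0, 3, 0, 3), (2, 3, 4, 0, 1, 0, 2, 0))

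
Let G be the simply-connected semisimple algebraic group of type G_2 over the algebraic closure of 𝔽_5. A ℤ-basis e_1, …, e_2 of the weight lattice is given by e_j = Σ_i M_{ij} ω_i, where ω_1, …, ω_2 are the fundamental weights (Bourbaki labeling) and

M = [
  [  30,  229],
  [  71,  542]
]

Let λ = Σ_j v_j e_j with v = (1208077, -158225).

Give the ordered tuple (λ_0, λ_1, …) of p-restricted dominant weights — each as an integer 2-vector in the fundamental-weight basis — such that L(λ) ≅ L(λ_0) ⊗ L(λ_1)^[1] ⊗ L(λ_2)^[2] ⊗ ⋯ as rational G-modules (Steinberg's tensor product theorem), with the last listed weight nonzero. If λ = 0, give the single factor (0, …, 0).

ω-coordinates c = M·v, v = (1208077, -158225):
  c_1 = 30*1208077 + 229*-158225 = 8785
  c_2 = 71*1208077 + 542*-158225 = 15517
Base-5 expansion of each c_i:
  c_1 = 8785 = 0·5^0 + 2·5^1 + 1·5^2 + 0·5^3 + 4·5^4 + 2·5^5
  c_2 = 15517 = 2·5^0 + 3·5^1 + 0·5^2 + 4·5^3 + 4·5^4 + 4·5^5
p-restricted factor λ_0 = (0, 2)
p-restricted factor λ_1 = (2, 3)
p-restricted factor λ_2 = (1, 0)
p-restricted factor λ_3 = (0, 4)
p-restricted factor λ_4 = (4, 4)
p-restricted factor λ_5 = (2, 4)

((0, 2), (2, 3), (1, 0), (0, 4), (4, 4), (2, 4))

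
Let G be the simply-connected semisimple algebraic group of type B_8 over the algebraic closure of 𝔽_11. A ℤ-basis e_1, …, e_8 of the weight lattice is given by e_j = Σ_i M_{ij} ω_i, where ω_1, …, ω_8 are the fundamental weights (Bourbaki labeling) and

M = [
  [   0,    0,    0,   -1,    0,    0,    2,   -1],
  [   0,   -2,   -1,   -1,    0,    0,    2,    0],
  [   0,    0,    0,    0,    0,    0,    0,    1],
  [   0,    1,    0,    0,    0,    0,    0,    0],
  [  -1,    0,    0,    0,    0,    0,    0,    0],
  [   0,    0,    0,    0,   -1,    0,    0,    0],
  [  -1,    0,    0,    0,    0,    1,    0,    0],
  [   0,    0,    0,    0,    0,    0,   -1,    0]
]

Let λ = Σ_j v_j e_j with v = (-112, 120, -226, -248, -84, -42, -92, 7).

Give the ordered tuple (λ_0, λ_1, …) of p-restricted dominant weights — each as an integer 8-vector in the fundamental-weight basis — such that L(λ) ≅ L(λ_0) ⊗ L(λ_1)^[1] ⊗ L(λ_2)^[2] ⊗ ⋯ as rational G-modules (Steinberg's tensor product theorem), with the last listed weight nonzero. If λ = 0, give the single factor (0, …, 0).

Compute c_i = Σ_j M_{ij} v_j with v = (-112, 120, -226, -248, -84, -42, -92, 7):
  c_1 = (0)·(-112) + (0)·(120) + (0)·(-226) + (-1)·(-248) + (0)·(-84) + (0)·(-42) + (2)·(-92) + (-1)·(7) = 57
  c_2 = (0)·(-112) + (-2)·(120) + (-1)·(-226) + (-1)·(-248) + (0)·(-84) + (0)·(-42) + (2)·(-92) + (0)·(7) = 50
  c_3 = (0)·(-112) + (0)·(120) + (0)·(-226) + (0)·(-248) + (0)·(-84) + (0)·(-42) + (0)·(-92) + (1)·(7) = 7
  c_4 = (0)·(-112) + (1)·(120) + (0)·(-226) + (0)·(-248) + (0)·(-84) + (0)·(-42) + (0)·(-92) + (0)·(7) = 120
  c_5 = (-1)·(-112) + (0)·(120) + (0)·(-226) + (0)·(-248) + (0)·(-84) + (0)·(-42) + (0)·(-92) + (0)·(7) = 112
  c_6 = (0)·(-112) + (0)·(120) + (0)·(-226) + (0)·(-248) + (-1)·(-84) + (0)·(-42) + (0)·(-92) + (0)·(7) = 84
  c_7 = (-1)·(-112) + (0)·(120) + (0)·(-226) + (0)·(-248) + (0)·(-84) + (1)·(-42) + (0)·(-92) + (0)·(7) = 70
  c_8 = (0)·(-112) + (0)·(120) + (0)·(-226) + (0)·(-248) + (0)·(-84) + (0)·(-42) + (-1)·(-92) + (0)·(7) = 92
Base-11 expansion of each c_i:
  c_1 = 57 = 2·11^0 + 5·11^1
  c_2 = 50 = 6·11^0 + 4·11^1
  c_3 = 7 = 7·11^0
  c_4 = 120 = 10·11^0 + 10·11^1
  c_5 = 112 = 2·11^0 + 10·11^1
  c_6 = 84 = 7·11^0 + 7·11^1
  c_7 = 70 = 4·11^0 + 6·11^1
  c_8 = 92 = 4·11^0 + 8·11^1
p-restricted factor λ_0 = (2, 6, 7, 10, 2, 7, 4, 4)
p-restricted factor λ_1 = (5, 4, 0, 10, 10, 7, 6, 8)

((2, 6, 7, 10, 2, 7, 4, 4), (5, 4, 0, 10, 10, 7, 6, 8))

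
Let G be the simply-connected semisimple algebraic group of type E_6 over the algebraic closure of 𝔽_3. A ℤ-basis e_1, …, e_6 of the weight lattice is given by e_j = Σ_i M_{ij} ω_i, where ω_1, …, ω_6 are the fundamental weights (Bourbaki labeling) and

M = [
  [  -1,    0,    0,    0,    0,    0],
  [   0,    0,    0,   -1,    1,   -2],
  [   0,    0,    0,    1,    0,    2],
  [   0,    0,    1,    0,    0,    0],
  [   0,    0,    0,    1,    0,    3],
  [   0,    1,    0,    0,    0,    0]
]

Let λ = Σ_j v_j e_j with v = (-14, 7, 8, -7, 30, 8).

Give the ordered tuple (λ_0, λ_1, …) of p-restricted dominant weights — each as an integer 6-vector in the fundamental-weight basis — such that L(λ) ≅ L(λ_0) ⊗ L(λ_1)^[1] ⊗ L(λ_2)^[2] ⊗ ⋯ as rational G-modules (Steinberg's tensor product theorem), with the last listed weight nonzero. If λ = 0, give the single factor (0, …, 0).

Converting to the ω-basis (c_i = row i of M dotted with v = (-14, 7, 8, -7, 30, 8)):
  c_1 = (-1)·(-14) + (0)·(7) + (0)·(8) + (0)·(-7) + (0)·(30) + (0)·(8) = 14
  c_2 = (0)·(-14) + (0)·(7) + (0)·(8) + (-1)·(-7) + (1)·(30) + (-2)·(8) = 21
  c_3 = (0)·(-14) + (0)·(7) + (0)·(8) + (1)·(-7) + (0)·(30) + (2)·(8) = 9
  c_4 = (0)·(-14) + (0)·(7) + (1)·(8) + (0)·(-7) + (0)·(30) + (0)·(8) = 8
  c_5 = (0)·(-14) + (0)·(7) + (0)·(8) + (1)·(-7) + (0)·(30) + (3)·(8) = 17
  c_6 = (0)·(-14) + (1)·(7) + (0)·(8) + (0)·(-7) + (0)·(30) + (0)·(8) = 7
Writing each c_i in base p = 3:
  c_1 = 14 = 2·3^0 + 1·3^1 + 1·3^2
  c_2 = 21 = 0·3^0 + 1·3^1 + 2·3^2
  c_3 = 9 = 0·3^0 + 0·3^1 + 1·3^2
  c_4 = 8 = 2·3^0 + 2·3^1
  c_5 = 17 = 2·3^0 + 2·3^1 + 1·3^2
  c_6 = 7 = 1·3^0 + 2·3^1
Factor λ_0 = (2, 0, 0, 2, 2, 1)
Factor λ_1 = (1, 1, 0, 2, 2, 2)
Factor λ_2 = (1, 2, 1, 0, 1, 0)

((2, 0, 0, 2, 2, 1), (1, 1, 0, 2, 2, 2), (1, 2, 1, 0, 1, 0))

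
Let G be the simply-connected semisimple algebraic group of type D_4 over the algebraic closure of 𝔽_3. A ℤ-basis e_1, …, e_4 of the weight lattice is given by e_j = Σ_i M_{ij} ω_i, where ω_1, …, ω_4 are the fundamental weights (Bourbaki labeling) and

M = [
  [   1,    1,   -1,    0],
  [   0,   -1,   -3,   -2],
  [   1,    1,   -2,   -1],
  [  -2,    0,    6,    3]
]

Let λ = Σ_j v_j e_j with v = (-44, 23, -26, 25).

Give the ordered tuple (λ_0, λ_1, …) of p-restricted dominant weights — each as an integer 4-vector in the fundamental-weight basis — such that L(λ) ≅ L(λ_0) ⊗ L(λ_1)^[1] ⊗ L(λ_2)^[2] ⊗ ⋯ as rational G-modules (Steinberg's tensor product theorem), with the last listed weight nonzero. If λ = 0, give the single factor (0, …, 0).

((2, 2, 0, 1), (1, 1, 2, 2))

In the fundamental-weight basis, λ has coordinates c = M·v (v = (-44, 23, -26, 25)):
  c_1 = (1)·(-44) + 1·23 + (-1)·(-26) + 0·25 = 5
  c_2 = (0)·(-44) + (-1)·(23) + (-3)·(-26) + (-2)·(25) = 5
  c_3 = (1)·(-44) + 1·23 + (-2)·(-26) + (-1)·(25) = 6
  c_4 = (-2)·(-44) + 0·23 + (6)·(-26) + 3·25 = 7
Expand coordinatewise in base 3:
  c_1 = 5 = 2·3^0 + 1·3^1
  c_2 = 5 = 2·3^0 + 1·3^1
  c_3 = 6 = 0·3^0 + 2·3^1
  c_4 = 7 = 1·3^0 + 2·3^1
p-restricted factor λ_0 = (2, 2, 0, 1)
p-restricted factor λ_1 = (1, 1, 2, 2)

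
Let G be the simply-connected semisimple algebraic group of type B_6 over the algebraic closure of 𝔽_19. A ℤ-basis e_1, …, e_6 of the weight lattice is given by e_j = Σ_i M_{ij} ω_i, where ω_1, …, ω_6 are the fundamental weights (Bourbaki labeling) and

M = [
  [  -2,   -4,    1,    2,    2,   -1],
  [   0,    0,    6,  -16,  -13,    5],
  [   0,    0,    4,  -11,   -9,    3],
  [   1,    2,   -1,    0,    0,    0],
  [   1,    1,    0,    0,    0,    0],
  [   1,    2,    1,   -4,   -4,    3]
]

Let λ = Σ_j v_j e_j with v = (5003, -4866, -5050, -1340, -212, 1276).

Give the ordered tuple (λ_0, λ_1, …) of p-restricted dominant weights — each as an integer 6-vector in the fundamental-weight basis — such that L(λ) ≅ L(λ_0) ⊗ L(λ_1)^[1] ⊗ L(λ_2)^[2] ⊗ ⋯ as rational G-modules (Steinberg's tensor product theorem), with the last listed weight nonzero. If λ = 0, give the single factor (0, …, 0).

Change of basis e → ω: c = M·v where v = (5003, -4866, -5050, -1340, -212, 1276):
  c_1 = -2*5003 + -4*-4866 + 1*-5050 + 2*-1340 + 2*-212 + -1*1276 = 28
  c_2 = 0*5003 + 0*-4866 + 6*-5050 + -16*-1340 + -13*-212 + 5*1276 = 276
  c_3 = 0*5003 + 0*-4866 + 4*-5050 + -11*-1340 + -9*-212 + 3*1276 = 276
  c_4 = 1*5003 + 2*-4866 + -1*-5050 + 0*-1340 + 0*-212 + 0*1276 = 321
  c_5 = 1*5003 + 1*-4866 + 0*-5050 + 0*-1340 + 0*-212 + 0*1276 = 137
  c_6 = 1*5003 + 2*-4866 + 1*-5050 + -4*-1340 + -4*-212 + 3*1276 = 257
Base-19 expansion of each c_i:
  c_1 = 28 = 9·19^0 + 1·19^1
  c_2 = 276 = 10·19^0 + 14·19^1
  c_3 = 276 = 10·19^0 + 14·19^1
  c_4 = 321 = 17·19^0 + 16·19^1
  c_5 = 137 = 4·19^0 + 7·19^1
  c_6 = 257 = 10·19^0 + 13·19^1
p-restricted factor λ_0 = (9, 10, 10, 17, 4, 10)
p-restricted factor λ_1 = (1, 14, 14, 16, 7, 13)

((9, 10, 10, 17, 4, 10), (1, 14, 14, 16, 7, 13))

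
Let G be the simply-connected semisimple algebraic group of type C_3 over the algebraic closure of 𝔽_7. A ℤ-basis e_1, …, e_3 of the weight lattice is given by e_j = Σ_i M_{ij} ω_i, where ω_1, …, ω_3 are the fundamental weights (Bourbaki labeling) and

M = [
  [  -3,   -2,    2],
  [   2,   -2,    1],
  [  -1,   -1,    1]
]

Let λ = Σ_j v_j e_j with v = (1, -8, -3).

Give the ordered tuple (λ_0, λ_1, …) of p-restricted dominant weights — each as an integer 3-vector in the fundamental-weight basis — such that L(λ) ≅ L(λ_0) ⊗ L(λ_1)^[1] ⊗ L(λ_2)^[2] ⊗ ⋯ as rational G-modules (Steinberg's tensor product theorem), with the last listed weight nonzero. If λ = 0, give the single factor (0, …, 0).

ω-coordinates c = M·v, v = (1, -8, -3):
  c_1 = -3*1 + -2*-8 + 2*-3 = 7
  c_2 = 2*1 + -2*-8 + 1*-3 = 15
  c_3 = -1*1 + -1*-8 + 1*-3 = 4
Writing each c_i in base p = 7:
  c_1 = 7 = 0·7^0 + 1·7^1
  c_2 = 15 = 1·7^0 + 2·7^1
  c_3 = 4 = 4·7^0
λ_0 = (0, 1, 4)
λ_1 = (1, 2, 0)

((0, 1, 4), (1, 2, 0))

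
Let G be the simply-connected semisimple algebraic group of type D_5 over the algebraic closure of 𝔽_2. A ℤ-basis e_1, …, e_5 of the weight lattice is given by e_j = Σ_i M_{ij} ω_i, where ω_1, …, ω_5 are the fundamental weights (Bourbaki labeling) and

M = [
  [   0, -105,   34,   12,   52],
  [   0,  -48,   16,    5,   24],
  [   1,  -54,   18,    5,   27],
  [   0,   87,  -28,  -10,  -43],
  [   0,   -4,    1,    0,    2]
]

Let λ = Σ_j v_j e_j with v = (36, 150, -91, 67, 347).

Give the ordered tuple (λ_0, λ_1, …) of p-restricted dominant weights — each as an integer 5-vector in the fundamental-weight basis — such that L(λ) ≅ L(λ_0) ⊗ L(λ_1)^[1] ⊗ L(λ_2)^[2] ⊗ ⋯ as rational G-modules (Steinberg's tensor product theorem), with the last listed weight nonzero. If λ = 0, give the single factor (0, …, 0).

((0, 1, 0, 1, 1), (0, 1, 1, 1, 1), (1, 1, 0, 1, 0))

Compute c_i = Σ_j M_{ij} v_j with v = (36, 150, -91, 67, 347):
  c_1 = (0)·(36) + (-105)·(150) + (34)·(-91) + (12)·(67) + (52)·(347) = 4
  c_2 = (0)·(36) + (-48)·(150) + (16)·(-91) + (5)·(67) + (24)·(347) = 7
  c_3 = (1)·(36) + (-54)·(150) + (18)·(-91) + (5)·(67) + (27)·(347) = 2
  c_4 = (0)·(36) + (87)·(150) + (-28)·(-91) + (-10)·(67) + (-43)·(347) = 7
  c_5 = (0)·(36) + (-4)·(150) + (1)·(-91) + (0)·(67) + (2)·(347) = 3
Writing each c_i in base p = 2:
  c_1 = 4 = 0·2^0 + 0·2^1 + 1·2^2
  c_2 = 7 = 1·2^0 + 1·2^1 + 1·2^2
  c_3 = 2 = 0·2^0 + 1·2^1
  c_4 = 7 = 1·2^0 + 1·2^1 + 1·2^2
  c_5 = 3 = 1·2^0 + 1·2^1
Factor λ_0 = (0, 1, 0, 1, 1)
Factor λ_1 = (0, 1, 1, 1, 1)
Factor λ_2 = (1, 1, 0, 1, 0)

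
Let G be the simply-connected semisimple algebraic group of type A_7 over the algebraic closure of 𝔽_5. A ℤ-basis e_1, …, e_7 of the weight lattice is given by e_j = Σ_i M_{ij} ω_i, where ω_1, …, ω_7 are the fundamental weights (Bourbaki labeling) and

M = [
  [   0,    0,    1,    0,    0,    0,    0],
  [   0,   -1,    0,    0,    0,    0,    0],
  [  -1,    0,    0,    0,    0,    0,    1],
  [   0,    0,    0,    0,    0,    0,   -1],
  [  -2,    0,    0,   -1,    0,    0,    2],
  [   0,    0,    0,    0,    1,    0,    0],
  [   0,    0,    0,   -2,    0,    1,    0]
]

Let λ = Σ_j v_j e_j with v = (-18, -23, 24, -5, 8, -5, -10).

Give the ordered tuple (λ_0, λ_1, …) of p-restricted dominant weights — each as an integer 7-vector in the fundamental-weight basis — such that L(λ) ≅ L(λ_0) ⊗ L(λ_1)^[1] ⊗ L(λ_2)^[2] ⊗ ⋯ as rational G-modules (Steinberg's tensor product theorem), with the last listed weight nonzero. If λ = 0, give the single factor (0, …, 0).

ω-coordinates c = M·v, v = (-18, -23, 24, -5, 8, -5, -10):
  c_1 = (0)·(-18) + (0)·(-23) + 1·24 + (0)·(-5) + 0·8 + (0)·(-5) + (0)·(-10) = 24
  c_2 = (0)·(-18) + (-1)·(-23) + 0·24 + (0)·(-5) + 0·8 + (0)·(-5) + (0)·(-10) = 23
  c_3 = (-1)·(-18) + (0)·(-23) + 0·24 + (0)·(-5) + 0·8 + (0)·(-5) + (1)·(-10) = 8
  c_4 = (0)·(-18) + (0)·(-23) + 0·24 + (0)·(-5) + 0·8 + (0)·(-5) + (-1)·(-10) = 10
  c_5 = (-2)·(-18) + (0)·(-23) + 0·24 + (-1)·(-5) + 0·8 + (0)·(-5) + (2)·(-10) = 21
  c_6 = (0)·(-18) + (0)·(-23) + 0·24 + (0)·(-5) + 1·8 + (0)·(-5) + (0)·(-10) = 8
  c_7 = (0)·(-18) + (0)·(-23) + 0·24 + (-2)·(-5) + 0·8 + (1)·(-5) + (0)·(-10) = 5
Writing each c_i in base p = 5:
  c_1 = 24 = 4·5^0 + 4·5^1
  c_2 = 23 = 3·5^0 + 4·5^1
  c_3 = 8 = 3·5^0 + 1·5^1
  c_4 = 10 = 0·5^0 + 2·5^1
  c_5 = 21 = 1·5^0 + 4·5^1
  c_6 = 8 = 3·5^0 + 1·5^1
  c_7 = 5 = 0·5^0 + 1·5^1
p-restricted factor λ_0 = (4, 3, 3, 0, 1, 3, 0)
p-restricted factor λ_1 = (4, 4, 1, 2, 4, 1, 1)

((4, 3, 3, 0, 1, 3, 0), (4, 4, 1, 2, 4, 1, 1))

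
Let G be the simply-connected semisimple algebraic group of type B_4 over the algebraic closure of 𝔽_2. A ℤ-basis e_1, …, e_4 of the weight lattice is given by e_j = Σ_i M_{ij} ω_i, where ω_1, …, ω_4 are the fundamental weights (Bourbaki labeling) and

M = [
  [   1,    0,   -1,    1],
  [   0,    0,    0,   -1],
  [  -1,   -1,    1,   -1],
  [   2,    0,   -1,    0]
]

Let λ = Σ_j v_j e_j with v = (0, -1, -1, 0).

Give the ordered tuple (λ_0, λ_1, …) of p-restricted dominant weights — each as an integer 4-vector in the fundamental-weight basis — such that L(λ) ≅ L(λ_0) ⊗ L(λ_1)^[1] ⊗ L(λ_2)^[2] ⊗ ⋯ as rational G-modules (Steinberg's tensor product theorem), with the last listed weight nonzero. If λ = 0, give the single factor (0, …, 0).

((1, 0, 0, 1),)

Converting to the ω-basis (c_i = row i of M dotted with v = (0, -1, -1, 0)):
  c_1 = 1·0 + (0)·(-1) + (-1)·(-1) + 1·0 = 1
  c_2 = 0·0 + (0)·(-1) + (0)·(-1) + (-1)·(0) = 0
  c_3 = (-1)·(0) + (-1)·(-1) + (1)·(-1) + (-1)·(0) = 0
  c_4 = 2·0 + (0)·(-1) + (-1)·(-1) + 0·0 = 1
Base-2 expansion of each c_i:
  c_1 = 1 = 1·2^0
  c_2 = 0
  c_3 = 0
  c_4 = 1 = 1·2^0
λ_0 = (1, 0, 0, 1)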